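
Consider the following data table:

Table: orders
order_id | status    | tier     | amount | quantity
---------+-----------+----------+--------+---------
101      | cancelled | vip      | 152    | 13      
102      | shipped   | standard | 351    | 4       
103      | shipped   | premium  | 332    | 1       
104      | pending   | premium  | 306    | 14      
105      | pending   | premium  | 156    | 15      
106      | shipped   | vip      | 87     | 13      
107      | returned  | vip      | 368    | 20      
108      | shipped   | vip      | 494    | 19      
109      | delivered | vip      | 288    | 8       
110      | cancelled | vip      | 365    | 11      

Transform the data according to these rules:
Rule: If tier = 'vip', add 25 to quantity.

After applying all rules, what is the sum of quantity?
268

Step 1: Count records where tier = 'vip': 6
Step 2: Total bonus added: 6 × 25 = 150
Step 3: Original sum of quantity: 118
Step 4: Final sum = 118 + 150 = 268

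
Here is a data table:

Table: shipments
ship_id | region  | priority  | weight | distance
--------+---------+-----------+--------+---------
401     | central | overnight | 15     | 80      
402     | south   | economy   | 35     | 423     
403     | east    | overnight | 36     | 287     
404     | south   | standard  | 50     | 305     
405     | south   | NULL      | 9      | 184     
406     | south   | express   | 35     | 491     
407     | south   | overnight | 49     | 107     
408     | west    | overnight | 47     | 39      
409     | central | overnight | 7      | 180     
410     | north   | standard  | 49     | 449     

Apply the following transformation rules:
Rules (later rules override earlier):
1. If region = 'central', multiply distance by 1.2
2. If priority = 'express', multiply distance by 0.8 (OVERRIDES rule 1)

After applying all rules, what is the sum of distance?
2498.8

Step 1: Rule 2 takes priority for records with priority = 'express'
  - 1 records: 491 × 0.8 = 392.8
Step 2: Rule 1 applies to remaining records with region = 'central'
  - 2 records: 260 × 1.2 = 312.0
Step 3: Other records unchanged: 1794
Step 4: Final sum = 392.8 + 312.0 + 1794 = 2498.8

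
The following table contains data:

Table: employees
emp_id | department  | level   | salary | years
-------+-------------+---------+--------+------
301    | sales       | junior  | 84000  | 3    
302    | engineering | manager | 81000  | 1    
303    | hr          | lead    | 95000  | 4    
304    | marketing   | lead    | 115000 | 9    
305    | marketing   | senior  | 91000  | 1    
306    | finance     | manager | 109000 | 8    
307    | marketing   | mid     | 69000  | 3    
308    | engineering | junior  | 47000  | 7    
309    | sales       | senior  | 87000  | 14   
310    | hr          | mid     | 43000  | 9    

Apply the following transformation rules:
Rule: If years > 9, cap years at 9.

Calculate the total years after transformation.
54

Step 1: 1 records have years > 9
Step 2: These records originally summed to 14
Step 3: After capping: 1 × 9 = 9
Step 4: Unaffected records sum: 45
Step 5: Final sum = 9 + 45 = 54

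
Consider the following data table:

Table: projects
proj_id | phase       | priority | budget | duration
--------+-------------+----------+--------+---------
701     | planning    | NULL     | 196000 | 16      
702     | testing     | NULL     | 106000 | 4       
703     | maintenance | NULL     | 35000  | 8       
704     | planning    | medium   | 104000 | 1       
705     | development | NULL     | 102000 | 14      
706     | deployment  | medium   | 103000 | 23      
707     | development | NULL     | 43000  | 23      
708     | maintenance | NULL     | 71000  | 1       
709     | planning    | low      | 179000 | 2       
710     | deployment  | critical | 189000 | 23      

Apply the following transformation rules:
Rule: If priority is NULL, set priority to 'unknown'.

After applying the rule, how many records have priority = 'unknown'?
6

Step 1: Count records where priority IS NULL
Step 2: Found 6 records with NULL priority
Step 3: These records will have priority set to 'unknown'
Step 4: Records already having priority = 'unknown': 0
Step 5: Answer: 6 + 0 = 6 records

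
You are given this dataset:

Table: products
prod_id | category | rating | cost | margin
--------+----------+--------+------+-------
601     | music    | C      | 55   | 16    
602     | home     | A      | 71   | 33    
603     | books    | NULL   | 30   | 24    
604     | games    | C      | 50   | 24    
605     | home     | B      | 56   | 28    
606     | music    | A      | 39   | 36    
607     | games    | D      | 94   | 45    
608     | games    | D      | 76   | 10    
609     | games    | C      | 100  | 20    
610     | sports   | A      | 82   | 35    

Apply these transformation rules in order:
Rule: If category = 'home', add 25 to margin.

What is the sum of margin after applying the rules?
321

Step 1: Count records where category = 'home': 2
Step 2: Total bonus added: 2 × 25 = 50
Step 3: Original sum of margin: 271
Step 4: Final sum = 271 + 50 = 321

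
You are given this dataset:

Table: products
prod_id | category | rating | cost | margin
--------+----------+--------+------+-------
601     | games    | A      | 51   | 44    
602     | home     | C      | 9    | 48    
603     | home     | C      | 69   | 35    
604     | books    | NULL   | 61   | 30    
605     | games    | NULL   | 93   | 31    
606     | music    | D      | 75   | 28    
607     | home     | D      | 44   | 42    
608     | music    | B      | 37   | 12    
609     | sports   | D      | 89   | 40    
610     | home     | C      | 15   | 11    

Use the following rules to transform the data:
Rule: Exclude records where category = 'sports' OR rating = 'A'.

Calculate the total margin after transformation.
237

Step 1: Find records where category = 'sports' OR rating = 'A'
Step 2: 2 records match, summing to 84
Step 3: Original sum: 321
Step 4: Remaining sum = 321 - 84 = 237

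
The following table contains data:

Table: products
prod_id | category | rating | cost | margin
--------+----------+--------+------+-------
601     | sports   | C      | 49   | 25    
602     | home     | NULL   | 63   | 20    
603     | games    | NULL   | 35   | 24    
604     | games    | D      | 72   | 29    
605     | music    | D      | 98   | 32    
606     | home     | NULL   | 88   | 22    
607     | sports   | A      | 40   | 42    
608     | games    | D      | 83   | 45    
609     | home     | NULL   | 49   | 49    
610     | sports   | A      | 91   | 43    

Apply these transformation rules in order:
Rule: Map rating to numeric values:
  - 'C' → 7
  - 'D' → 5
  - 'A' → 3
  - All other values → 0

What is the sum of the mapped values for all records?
28

Step 1: Apply mapping to each record
Step 2: Count by status:
  'C': 1 records × 7 = 7
  'D': 3 records × 5 = 15
  'A': 2 records × 3 = 6
Step 3: Sum all mapped values = 28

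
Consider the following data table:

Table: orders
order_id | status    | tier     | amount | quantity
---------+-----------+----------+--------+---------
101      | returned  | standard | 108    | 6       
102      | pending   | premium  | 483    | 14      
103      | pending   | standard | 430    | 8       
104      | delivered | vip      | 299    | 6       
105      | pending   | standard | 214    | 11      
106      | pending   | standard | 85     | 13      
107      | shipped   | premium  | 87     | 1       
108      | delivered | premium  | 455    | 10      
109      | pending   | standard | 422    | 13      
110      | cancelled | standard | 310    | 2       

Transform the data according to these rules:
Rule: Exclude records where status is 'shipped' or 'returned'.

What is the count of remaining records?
8

Step 1: Count records to exclude
  - 1 (shipped) + 1 (returned) = 2 records
Step 2: Total records: 10
Step 3: Remaining = 10 - 2 = 8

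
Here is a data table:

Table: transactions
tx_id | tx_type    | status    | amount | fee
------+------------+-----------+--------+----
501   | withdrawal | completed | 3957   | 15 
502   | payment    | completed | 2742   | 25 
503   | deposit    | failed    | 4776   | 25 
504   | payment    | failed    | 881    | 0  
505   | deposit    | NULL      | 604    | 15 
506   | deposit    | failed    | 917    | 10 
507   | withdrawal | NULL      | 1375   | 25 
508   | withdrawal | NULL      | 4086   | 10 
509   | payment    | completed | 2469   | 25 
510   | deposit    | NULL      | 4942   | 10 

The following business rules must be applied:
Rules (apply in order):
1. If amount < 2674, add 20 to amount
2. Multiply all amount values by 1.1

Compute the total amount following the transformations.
29533.9

Step 1: Apply Rule 1 - Add 20 to records with amount < 2674
  - 5 records affected: 6246 + (5 × 20) = 6346
  - Unaffected records: 20503
  - Sum after Rule 1: 26849
Step 2: Apply Rule 2 - Multiply all by 1.1
  - 26849 × 1.1 = 29533.9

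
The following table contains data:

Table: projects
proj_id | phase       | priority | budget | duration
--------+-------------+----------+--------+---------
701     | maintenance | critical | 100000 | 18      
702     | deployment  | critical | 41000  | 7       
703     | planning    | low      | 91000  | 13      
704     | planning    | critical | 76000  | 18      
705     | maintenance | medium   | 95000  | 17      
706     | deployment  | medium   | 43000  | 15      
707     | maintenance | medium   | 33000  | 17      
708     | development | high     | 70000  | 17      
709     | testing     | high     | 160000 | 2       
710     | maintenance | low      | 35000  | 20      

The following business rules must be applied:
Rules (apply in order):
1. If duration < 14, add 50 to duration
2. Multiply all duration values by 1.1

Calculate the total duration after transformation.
323.4

Step 1: Apply Rule 1 - Add 50 to records with duration < 14
  - 3 records affected: 22 + (3 × 50) = 172
  - Unaffected records: 122
  - Sum after Rule 1: 294
Step 2: Apply Rule 2 - Multiply all by 1.1
  - 294 × 1.1 = 323.4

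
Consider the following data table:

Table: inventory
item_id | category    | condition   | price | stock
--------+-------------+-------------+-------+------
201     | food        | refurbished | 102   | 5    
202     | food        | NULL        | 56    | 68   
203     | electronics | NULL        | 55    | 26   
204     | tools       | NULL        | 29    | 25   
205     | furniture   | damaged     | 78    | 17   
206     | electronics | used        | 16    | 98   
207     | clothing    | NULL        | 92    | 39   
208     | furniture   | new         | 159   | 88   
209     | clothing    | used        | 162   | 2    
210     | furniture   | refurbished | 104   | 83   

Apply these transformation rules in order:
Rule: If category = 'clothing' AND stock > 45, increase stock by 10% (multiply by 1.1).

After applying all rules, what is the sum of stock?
451

Step 1: Find records where category = 'clothing' AND stock > 45
Step 2: 0 records match, summing to 0
Step 3: After multiplier: 0 × 1.1 = 0.0
Step 4: Unaffected records sum: 451
Step 5: Final sum = 0.0 + 451 = 451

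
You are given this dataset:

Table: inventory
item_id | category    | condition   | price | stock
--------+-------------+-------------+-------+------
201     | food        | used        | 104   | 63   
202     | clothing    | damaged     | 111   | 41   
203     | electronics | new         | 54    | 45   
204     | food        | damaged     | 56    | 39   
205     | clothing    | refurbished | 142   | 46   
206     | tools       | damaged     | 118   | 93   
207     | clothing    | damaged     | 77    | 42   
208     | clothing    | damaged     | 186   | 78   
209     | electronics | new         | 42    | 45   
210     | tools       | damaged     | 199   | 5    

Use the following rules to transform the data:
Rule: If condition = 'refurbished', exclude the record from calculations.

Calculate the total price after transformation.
947

Step 1: Identify records where condition = 'refurbished'
Step 2: The excluded records sum to 142
Step 3: Original total price = 1089
Step 4: Remaining total = 1089 - 142 = 947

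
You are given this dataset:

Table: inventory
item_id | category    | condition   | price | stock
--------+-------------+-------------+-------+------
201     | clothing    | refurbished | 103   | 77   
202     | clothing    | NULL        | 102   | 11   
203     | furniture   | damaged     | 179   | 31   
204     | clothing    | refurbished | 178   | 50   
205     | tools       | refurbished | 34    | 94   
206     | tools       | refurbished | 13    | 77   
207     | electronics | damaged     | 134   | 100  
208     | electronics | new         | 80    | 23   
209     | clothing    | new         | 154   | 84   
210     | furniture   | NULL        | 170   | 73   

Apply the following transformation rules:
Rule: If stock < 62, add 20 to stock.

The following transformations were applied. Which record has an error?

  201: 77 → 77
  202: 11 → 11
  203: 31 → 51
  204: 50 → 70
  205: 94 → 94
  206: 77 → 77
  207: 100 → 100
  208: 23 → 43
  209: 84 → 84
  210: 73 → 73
Record 202 has an error. The correct transformed value should be 31, not 11.

Step 1: Check each record against the rule
Step 2: Record 202 has stock = 11
Step 3: Since 11 < 62, the bonus should have been applied
Step 4: Correct value = 31, but claimed value = 11
Conclusion: Record 202 has the error.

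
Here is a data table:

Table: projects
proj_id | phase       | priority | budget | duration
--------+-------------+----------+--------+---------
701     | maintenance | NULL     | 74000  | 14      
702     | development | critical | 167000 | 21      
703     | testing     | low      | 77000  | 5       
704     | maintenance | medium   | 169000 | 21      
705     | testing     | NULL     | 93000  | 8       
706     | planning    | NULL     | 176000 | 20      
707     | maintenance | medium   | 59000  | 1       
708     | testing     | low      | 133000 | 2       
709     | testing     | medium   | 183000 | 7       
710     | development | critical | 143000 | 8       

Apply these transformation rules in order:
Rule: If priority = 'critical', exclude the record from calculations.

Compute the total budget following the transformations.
964000

Step 1: Identify records where priority = 'critical'
Step 2: The excluded records sum to 310000
Step 3: Original total budget = 1274000
Step 4: Remaining total = 1274000 - 310000 = 964000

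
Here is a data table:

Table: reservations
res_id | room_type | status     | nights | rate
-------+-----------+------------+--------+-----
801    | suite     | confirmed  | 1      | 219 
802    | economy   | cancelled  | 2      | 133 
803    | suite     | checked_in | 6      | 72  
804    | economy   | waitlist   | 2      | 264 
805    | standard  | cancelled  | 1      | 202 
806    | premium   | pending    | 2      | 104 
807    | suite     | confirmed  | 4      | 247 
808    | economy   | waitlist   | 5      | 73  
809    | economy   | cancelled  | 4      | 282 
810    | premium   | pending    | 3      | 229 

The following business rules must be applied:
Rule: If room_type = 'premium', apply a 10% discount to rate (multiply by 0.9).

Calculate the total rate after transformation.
1791.7

Step 1: Records with room_type = 'premium' have total rate = 333
Step 2: Apply multiplier: 333 × 0.9 = 299.7
Step 3: Other records total: 1492
Step 4: Final sum = 299.7 + 1492 = 1791.7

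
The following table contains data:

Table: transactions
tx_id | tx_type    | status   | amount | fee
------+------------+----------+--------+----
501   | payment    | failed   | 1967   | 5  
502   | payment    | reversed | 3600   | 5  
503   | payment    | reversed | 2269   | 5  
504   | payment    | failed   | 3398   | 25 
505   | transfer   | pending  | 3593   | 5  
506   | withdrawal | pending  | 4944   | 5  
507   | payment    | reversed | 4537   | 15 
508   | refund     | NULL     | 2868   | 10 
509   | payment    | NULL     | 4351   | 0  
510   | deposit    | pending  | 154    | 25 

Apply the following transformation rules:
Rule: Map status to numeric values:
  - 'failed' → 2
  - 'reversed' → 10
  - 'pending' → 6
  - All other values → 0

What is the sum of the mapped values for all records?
52

Step 1: Apply mapping to each record
Step 2: Count by status:
  'failed': 2 records × 2 = 4
  'reversed': 3 records × 10 = 30
  'pending': 3 records × 6 = 18
Step 3: Sum all mapped values = 52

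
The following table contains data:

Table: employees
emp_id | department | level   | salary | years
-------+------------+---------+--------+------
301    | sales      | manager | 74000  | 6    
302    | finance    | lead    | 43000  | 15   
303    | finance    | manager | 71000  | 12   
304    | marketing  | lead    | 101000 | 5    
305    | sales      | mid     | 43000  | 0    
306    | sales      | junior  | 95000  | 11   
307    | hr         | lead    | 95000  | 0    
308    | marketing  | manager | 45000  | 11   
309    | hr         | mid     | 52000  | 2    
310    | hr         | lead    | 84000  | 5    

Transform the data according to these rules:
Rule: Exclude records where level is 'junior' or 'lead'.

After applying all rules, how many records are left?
5

Step 1: Count records to exclude
  - 1 (junior) + 4 (lead) = 5 records
Step 2: Total records: 10
Step 3: Remaining = 10 - 5 = 5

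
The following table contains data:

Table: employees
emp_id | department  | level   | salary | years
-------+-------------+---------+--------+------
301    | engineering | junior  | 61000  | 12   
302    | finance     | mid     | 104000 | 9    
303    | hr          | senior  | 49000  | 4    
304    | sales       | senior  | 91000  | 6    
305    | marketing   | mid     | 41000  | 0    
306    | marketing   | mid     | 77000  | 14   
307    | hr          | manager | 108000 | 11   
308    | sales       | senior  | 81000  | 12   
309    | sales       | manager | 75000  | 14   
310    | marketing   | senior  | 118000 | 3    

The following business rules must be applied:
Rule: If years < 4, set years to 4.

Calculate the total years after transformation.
90

Step 1: 2 records have years < 4
Step 2: These records originally summed to 3
Step 3: After setting to minimum: 2 × 4 = 8
Step 4: Unaffected records sum: 82
Step 5: Final sum = 8 + 82 = 90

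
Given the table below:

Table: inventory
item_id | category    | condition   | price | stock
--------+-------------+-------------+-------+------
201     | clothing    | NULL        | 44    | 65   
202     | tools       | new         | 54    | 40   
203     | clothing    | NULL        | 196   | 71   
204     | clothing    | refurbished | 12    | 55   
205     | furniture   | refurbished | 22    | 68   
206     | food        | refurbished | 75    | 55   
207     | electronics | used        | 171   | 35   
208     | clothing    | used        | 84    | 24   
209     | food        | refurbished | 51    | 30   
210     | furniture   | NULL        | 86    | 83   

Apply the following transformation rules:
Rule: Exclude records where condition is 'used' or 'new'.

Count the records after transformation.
7

Step 1: Count records to exclude
  - 2 (used) + 1 (new) = 3 records
Step 2: Total records: 10
Step 3: Remaining = 10 - 3 = 7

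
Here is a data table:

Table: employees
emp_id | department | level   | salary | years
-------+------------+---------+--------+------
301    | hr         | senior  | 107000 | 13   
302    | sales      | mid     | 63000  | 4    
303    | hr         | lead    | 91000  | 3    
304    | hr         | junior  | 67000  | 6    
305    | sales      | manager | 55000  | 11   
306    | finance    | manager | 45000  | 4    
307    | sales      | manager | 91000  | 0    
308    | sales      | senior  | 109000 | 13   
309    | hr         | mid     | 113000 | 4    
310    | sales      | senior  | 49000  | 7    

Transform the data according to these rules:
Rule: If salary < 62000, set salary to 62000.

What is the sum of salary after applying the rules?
827000

Step 1: 3 records have salary < 62000
Step 2: These records originally summed to 149000
Step 3: After setting to minimum: 3 × 62000 = 186000
Step 4: Unaffected records sum: 641000
Step 5: Final sum = 186000 + 641000 = 827000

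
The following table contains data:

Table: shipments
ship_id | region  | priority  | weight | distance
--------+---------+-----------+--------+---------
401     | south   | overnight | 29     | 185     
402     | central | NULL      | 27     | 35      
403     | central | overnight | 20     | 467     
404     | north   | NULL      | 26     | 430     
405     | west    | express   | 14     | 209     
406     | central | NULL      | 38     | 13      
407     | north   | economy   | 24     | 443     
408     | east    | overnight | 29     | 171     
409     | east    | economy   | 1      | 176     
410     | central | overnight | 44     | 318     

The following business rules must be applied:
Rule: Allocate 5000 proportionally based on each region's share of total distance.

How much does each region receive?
central: 1702.08, east: 709.03, north: 1783.82, south: 378.01, west: 427.05

Step 1: Calculate total distance = 2447
Step 2: Calculate each region's proportion:
  central: 833/2447 = 34.04% → 1702.08
  east: 347/2447 = 14.18% → 709.03
  north: 873/2447 = 35.68% → 1783.82
  south: 185/2447 = 7.56% → 378.01
  west: 209/2447 = 8.54% → 427.05
Step 3: Verify: sum of allocations ≈ 5000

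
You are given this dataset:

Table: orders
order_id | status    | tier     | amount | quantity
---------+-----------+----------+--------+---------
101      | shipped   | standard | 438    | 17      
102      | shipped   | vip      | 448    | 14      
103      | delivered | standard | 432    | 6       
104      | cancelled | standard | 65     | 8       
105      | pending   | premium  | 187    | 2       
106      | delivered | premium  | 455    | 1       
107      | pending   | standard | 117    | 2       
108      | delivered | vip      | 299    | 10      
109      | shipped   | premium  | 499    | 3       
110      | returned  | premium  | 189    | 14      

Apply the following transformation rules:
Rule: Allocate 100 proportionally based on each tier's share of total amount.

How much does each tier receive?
premium: 42.51, standard: 33.62, vip: 23.87

Step 1: Calculate total amount = 3129
Step 2: Calculate each tier's proportion:
  premium: 1330/3129 = 42.51% → 42.51
  standard: 1052/3129 = 33.62% → 33.62
  vip: 747/3129 = 23.87% → 23.87
Step 3: Verify: sum of allocations ≈ 100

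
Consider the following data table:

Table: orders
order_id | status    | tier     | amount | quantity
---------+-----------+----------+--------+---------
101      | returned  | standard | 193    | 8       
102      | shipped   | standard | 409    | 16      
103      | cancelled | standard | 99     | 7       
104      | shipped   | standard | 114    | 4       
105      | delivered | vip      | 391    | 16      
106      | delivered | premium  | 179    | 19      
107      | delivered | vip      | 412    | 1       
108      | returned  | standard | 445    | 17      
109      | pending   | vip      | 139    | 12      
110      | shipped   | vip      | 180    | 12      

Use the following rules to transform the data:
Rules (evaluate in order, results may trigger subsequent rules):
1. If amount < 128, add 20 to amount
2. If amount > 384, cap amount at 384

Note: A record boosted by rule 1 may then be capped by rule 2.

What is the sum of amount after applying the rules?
2480

Step 1: Apply rule 1 to records with amount < 128
  - 2 records get bonus of 20
  - Of these, 0 records then exceed 384 and get capped
Step 2: Apply rule 2 to records with amount > 384
  - 4 records (original) are capped
Step 3: Calculate final sum = 2480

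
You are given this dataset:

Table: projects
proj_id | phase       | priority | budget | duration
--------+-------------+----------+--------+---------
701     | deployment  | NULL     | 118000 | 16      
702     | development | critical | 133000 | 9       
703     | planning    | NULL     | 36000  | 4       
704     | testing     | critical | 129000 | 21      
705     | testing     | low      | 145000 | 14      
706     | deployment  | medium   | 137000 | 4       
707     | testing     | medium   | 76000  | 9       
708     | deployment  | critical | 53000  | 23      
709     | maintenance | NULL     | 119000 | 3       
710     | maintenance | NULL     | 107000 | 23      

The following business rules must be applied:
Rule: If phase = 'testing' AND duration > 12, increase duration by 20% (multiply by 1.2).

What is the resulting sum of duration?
133.0

Step 1: Find records where phase = 'testing' AND duration > 12
Step 2: 2 records match, summing to 35
Step 3: After multiplier: 35 × 1.2 = 42.0
Step 4: Unaffected records sum: 91
Step 5: Final sum = 42.0 + 91 = 133.0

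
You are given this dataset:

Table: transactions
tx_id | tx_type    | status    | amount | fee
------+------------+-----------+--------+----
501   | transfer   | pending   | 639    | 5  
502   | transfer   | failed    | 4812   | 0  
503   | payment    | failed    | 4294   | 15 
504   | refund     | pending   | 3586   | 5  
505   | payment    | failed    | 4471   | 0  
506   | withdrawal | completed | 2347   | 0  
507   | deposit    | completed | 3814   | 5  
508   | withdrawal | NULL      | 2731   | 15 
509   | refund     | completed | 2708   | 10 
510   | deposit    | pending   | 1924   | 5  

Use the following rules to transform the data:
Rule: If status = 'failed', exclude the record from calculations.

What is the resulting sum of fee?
45

Step 1: Identify records where status = 'failed'
Step 2: The excluded records sum to 15
Step 3: Original total fee = 60
Step 4: Remaining total = 60 - 15 = 45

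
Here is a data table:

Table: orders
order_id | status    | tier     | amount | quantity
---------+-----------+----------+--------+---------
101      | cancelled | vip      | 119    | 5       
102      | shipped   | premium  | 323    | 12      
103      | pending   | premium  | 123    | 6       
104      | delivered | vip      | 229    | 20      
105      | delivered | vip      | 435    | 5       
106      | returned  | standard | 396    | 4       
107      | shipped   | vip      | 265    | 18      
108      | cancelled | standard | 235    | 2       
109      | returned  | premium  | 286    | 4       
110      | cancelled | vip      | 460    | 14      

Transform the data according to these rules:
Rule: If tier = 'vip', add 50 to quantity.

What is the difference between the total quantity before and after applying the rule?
250

Step 1: Original sum of quantity = 90
Step 2: 5 records have tier = 'vip'
Step 3: Each affected record changes by 50
Step 4: Total change = 5 × 50 = 250
Step 5: New sum = 90 + 250 = 340
Step 6: Difference = |340 - 90| = 250
        (Sum increased by 250)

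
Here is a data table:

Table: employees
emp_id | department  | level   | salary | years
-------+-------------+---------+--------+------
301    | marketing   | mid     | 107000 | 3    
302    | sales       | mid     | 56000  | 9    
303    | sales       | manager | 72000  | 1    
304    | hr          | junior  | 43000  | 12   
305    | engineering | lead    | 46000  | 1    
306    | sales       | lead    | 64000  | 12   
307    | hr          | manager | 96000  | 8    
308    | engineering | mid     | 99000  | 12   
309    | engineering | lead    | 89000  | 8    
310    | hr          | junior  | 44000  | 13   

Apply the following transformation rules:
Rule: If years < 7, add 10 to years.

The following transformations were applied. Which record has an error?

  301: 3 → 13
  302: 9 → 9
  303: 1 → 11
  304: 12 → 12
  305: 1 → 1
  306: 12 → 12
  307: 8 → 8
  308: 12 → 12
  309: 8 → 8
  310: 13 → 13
Record 305 has an error. The correct transformed value should be 11, not 1.

Step 1: Check each record against the rule
Step 2: Record 305 has years = 1
Step 3: Since 1 < 7, the bonus should have been applied
Step 4: Correct value = 11, but claimed value = 1
Conclusion: Record 305 has the error.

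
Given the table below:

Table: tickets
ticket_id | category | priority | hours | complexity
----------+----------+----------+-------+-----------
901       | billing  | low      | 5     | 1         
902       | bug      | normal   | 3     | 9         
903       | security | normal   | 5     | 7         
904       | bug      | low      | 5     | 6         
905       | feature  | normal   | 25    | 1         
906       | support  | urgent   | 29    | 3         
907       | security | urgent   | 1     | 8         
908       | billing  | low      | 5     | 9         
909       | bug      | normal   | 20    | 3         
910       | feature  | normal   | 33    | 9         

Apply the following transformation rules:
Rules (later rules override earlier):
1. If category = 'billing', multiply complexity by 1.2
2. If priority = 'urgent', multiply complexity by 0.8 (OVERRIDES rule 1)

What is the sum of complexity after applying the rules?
55.8

Step 1: Rule 2 takes priority for records with priority = 'urgent'
  - 2 records: 11 × 0.8 = 8.8
Step 2: Rule 1 applies to remaining records with category = 'billing'
  - 2 records: 10 × 1.2 = 12.0
Step 3: Other records unchanged: 35
Step 4: Final sum = 8.8 + 12.0 + 35 = 55.8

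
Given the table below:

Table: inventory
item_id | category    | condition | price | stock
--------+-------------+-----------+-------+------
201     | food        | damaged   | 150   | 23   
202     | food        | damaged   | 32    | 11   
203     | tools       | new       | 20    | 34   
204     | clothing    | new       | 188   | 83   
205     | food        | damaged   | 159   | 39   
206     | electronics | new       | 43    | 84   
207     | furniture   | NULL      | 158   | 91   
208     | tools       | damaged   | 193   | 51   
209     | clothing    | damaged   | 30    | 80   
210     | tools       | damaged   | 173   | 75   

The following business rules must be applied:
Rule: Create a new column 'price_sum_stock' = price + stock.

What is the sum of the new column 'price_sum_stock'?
1717

Step 1: For each record, compute price + stock
Example calculations:
  150 + 23 = 173
  32 + 11 = 43
  20 + 34 = 54
  ...
Step 2: Sum all derived values
Step 3: Total = 1717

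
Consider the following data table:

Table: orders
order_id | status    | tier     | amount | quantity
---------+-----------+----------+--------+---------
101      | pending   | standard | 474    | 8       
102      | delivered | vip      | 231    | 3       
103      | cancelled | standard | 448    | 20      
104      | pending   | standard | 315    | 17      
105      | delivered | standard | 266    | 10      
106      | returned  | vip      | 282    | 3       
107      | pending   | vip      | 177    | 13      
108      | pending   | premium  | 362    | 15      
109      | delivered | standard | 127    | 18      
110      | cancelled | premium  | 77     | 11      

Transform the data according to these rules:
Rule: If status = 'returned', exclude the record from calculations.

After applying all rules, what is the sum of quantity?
115

Step 1: Identify records where status = 'returned'
Step 2: The excluded records sum to 3
Step 3: Original total quantity = 118
Step 4: Remaining total = 118 - 3 = 115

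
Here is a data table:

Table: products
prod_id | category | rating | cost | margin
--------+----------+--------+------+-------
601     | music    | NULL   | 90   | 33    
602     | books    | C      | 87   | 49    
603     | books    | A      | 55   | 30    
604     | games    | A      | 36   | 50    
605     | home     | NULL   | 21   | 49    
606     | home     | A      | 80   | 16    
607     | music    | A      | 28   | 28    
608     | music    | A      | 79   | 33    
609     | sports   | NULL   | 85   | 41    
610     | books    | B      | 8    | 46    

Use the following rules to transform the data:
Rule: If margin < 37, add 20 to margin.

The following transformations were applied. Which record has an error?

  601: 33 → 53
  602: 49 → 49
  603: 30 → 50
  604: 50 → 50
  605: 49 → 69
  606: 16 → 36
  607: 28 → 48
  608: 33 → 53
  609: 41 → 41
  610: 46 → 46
Record 605 has an error. The correct transformed value should be 49, not 69.

Step 1: Check each record against the rule
Step 2: Record 605 has margin = 49
Step 3: Since 49 >= 37, the bonus should not have been applied
Step 4: Correct value = 49, but claimed value = 69
Conclusion: Record 605 has the error.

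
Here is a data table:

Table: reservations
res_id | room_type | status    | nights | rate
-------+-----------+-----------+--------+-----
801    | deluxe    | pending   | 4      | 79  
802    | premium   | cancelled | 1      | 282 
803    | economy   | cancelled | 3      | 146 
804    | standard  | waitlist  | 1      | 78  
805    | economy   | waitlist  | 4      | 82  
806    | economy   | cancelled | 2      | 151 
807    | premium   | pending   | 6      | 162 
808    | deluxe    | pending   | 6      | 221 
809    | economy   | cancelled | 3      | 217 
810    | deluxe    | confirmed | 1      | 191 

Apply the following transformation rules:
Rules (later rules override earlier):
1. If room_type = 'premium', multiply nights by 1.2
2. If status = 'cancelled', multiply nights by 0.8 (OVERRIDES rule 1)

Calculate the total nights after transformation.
30.4

Step 1: Rule 2 takes priority for records with status = 'cancelled'
  - 4 records: 9 × 0.8 = 7.2
Step 2: Rule 1 applies to remaining records with room_type = 'premium'
  - 1 records: 6 × 1.2 = 7.2
Step 3: Other records unchanged: 16
Step 4: Final sum = 7.2 + 7.2 + 16 = 30.4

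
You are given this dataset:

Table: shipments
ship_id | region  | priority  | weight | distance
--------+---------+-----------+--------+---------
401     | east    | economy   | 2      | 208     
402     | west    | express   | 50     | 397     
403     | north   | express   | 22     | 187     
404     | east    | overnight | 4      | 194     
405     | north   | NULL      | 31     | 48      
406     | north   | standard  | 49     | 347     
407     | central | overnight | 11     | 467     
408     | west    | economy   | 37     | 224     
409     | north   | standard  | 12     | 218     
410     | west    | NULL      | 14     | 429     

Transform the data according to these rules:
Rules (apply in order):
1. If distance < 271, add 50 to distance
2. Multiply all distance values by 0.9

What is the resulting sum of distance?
2717.1

Step 1: Apply Rule 1 - Add 50 to records with distance < 271
  - 6 records affected: 1079 + (6 × 50) = 1379
  - Unaffected records: 1640
  - Sum after Rule 1: 3019
Step 2: Apply Rule 2 - Multiply all by 0.9
  - 3019 × 0.9 = 2717.1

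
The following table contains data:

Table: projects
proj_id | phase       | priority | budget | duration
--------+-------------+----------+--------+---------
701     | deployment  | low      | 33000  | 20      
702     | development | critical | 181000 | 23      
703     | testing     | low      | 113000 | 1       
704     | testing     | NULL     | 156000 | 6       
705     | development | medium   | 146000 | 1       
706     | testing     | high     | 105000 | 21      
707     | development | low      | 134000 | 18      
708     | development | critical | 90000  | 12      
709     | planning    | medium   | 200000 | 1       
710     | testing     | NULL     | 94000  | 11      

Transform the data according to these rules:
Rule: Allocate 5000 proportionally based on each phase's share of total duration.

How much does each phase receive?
deployment: 877.19, development: 2368.42, planning: 43.86, testing: 1710.53

Step 1: Calculate total duration = 114
Step 2: Calculate each phase's proportion:
  deployment: 20/114 = 17.54% → 877.19
  development: 54/114 = 47.37% → 2368.42
  planning: 1/114 = 0.88% → 43.86
  testing: 39/114 = 34.21% → 1710.53
Step 3: Verify: sum of allocations ≈ 5000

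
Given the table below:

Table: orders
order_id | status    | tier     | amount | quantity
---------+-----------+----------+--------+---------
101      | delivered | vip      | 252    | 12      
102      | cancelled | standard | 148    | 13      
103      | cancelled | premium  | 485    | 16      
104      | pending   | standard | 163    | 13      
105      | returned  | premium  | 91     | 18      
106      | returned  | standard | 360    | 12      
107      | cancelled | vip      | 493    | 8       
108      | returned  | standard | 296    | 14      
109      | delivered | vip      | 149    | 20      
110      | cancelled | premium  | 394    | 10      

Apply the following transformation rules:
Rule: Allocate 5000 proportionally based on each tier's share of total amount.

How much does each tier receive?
premium: 1713.18, standard: 1707.88, vip: 1578.95

Step 1: Calculate total amount = 2831
Step 2: Calculate each tier's proportion:
  premium: 970/2831 = 34.26% → 1713.18
  standard: 967/2831 = 34.16% → 1707.88
  vip: 894/2831 = 31.58% → 1578.95
Step 3: Verify: sum of allocations ≈ 5000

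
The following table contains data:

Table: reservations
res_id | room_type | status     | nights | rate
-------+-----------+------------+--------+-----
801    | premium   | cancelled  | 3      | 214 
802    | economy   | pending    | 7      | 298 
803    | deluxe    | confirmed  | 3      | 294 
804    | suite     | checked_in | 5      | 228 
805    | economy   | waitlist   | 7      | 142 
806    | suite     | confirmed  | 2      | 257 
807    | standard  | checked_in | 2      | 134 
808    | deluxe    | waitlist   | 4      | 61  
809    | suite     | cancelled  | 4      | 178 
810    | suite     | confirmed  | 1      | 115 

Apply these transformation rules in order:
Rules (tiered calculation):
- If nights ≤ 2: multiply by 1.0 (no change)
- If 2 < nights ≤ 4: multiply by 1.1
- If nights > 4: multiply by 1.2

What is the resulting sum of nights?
43.2

Step 1: Tier 1 (nights ≤ 2): 3 records, sum = 5 × 1.0 = 5.0
Step 2: Tier 2 (2 < nights ≤ 4): 4 records, sum = 14 × 1.1 = 15.4
Step 3: Tier 3 (nights > 4): 3 records, sum = 19 × 1.2 = 22.8
Step 4: Final sum = 5.0 + 15.4 + 22.8 = 43.2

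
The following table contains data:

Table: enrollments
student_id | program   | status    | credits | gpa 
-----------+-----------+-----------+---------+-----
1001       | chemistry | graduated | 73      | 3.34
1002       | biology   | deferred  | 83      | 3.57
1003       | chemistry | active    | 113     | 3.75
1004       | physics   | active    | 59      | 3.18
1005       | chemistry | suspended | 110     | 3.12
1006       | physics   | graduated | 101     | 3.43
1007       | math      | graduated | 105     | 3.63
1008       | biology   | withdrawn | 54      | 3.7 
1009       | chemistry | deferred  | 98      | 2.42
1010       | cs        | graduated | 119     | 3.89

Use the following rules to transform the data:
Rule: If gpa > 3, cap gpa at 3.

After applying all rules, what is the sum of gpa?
29.42

Step 1: 9 records have gpa > 3
Step 2: These records originally summed to 31.61
Step 3: After capping: 9 × 3 = 27
Step 4: Unaffected records sum: 2.42
Step 5: Final sum = 27 + 2.42 = 29.42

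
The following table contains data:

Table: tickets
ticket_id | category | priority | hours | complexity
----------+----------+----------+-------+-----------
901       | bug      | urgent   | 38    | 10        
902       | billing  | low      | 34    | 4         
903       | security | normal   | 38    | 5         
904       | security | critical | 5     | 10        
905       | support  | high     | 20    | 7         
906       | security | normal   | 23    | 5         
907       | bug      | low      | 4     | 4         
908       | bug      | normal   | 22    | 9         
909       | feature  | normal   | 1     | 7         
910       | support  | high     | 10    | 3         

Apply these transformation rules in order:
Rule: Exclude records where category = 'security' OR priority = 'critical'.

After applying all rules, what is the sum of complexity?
44

Step 1: Find records where category = 'security' OR priority = 'critical'
Step 2: 3 records match, summing to 20
Step 3: Original sum: 64
Step 4: Remaining sum = 64 - 20 = 44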